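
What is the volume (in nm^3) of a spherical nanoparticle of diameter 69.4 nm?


Radius r = 69.4/2 = 34.7 nm
Volume V = (4/3) * pi * r^3
V = (4/3) * pi * (34.7)^3
V = 175015.71 nm^3

175015.71


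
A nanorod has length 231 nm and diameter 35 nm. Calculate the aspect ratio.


Aspect ratio AR = length / diameter
AR = 231 / 35
AR = 6.6

6.6


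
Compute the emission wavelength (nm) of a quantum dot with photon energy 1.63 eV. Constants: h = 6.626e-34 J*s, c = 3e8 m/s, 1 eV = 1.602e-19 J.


Convert energy: E = 1.63 eV = 1.63 * 1.602e-19 = 2.61126e-19 J
lambda = h*c / E = 6.626e-34 * 3e8 / 2.61126e-19
lambda = 7.61242e-07 m = 761.2 nm

761.2


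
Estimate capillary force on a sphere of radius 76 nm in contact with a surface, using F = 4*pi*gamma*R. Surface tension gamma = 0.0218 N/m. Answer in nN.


Convert radius: R = 76 nm = 7.6e-08 m
F = 4 * pi * gamma * R
F = 4 * pi * 0.0218 * 7.6e-08
F = 2.082e-08 N = 20.82 nN

20.82


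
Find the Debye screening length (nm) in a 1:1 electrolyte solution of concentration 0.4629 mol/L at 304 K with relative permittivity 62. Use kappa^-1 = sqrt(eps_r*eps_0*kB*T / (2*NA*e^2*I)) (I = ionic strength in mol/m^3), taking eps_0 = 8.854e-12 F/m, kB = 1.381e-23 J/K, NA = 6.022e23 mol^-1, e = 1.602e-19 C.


Ionic strength I = 0.4629 * 1^2 * 1000 = 462.9 mol/m^3
kappa^-1 = sqrt(62 * 8.854e-12 * 1.381e-23 * 304 / (2 * 6.022e23 * (1.602e-19)^2 * 462.9))
kappa^-1 = 0.401 nm

0.401


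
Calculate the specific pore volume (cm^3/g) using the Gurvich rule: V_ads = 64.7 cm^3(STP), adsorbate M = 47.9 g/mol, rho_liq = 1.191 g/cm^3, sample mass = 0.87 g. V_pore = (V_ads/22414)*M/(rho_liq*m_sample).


Moles adsorbed n = V_ads / 22414 = 64.7 / 22414 = 2.886589e-03 mol
Liquid volume V_liq = n * M / rho_liq = 2.886589e-03 * 47.9 / 1.191 = 0.11609 cm^3
Specific pore volume V_pore = V_liq / m_sample = 0.11609 / 0.87
V_pore = 0.1334 cm^3/g

0.1334


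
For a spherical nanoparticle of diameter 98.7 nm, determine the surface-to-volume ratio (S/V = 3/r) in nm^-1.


Radius r = 98.7/2 = 49.35 nm
S/V = 3 / r = 3 / 49.35
S/V = 0.0608 nm^-1

0.0608


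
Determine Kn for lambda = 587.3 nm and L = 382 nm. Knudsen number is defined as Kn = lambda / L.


Knudsen number Kn = lambda / L
Kn = 587.3 / 382
Kn = 1.5374

1.5374


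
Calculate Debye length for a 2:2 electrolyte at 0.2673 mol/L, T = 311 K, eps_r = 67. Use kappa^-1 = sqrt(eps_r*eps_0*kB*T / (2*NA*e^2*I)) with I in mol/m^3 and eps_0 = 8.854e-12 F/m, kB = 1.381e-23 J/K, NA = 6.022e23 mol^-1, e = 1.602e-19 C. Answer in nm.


Ionic strength I = 0.2673 * 2^2 * 1000 = 1069.2 mol/m^3
kappa^-1 = sqrt(67 * 8.854e-12 * 1.381e-23 * 311 / (2 * 6.022e23 * (1.602e-19)^2 * 1069.2))
kappa^-1 = 0.278 nm

0.278


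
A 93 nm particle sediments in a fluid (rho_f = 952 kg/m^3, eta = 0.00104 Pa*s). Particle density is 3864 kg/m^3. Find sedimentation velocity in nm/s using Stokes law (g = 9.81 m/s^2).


Radius R = 93/2 nm = 4.65e-08 m
Density difference = 3864 - 952 = 2912 kg/m^3
v = 2 * R^2 * (rho_p - rho_f) * g / (9 * eta)
v = 2 * (4.65e-08)^2 * 2912 * 9.81 / (9 * 0.00104)
v = 1.31984e-08 m/s = 13.1984 nm/s

13.1984


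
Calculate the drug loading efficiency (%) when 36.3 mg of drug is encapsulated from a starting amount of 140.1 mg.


Drug loading efficiency = (drug loaded / drug initial) * 100
DLE = 36.3 / 140.1 * 100
DLE = 0.2591 * 100
DLE = 25.91%

25.91


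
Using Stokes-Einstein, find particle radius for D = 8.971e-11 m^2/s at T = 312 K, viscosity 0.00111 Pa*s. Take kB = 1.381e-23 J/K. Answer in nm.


Stokes-Einstein: R = kB*T / (6*pi*eta*D)
R = 1.381e-23 * 312 / (6 * pi * 0.00111 * 8.971e-11)
R = 2.29553e-09 m = 2.3 nm

2.3


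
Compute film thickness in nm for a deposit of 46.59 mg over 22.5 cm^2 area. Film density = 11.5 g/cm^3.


Convert: m = 46.59 mg = 4.6590e-05 kg, A = 22.5 cm^2 = 2.2500e-03 m^2, rho = 11.5 g/cm^3 = 11500 kg/m^3
t = m / (A * rho)
t = 4.6590e-05 / (2.2500e-03 * 11500)
t = 1.8006e-06 m = 1800.6 nm

1800.6


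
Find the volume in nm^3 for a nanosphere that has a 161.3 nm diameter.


Radius r = 161.3/2 = 80.65 nm
Volume V = (4/3) * pi * r^3
V = (4/3) * pi * (80.65)^3
V = 2197362.58 nm^3

2197362.58


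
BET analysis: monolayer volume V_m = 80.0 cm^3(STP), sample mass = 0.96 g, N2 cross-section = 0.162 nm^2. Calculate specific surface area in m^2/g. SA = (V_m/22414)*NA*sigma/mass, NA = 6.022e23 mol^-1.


Number of moles in monolayer = V_m / 22414 = 80.0 / 22414 = 0.0035692
Number of molecules = moles * NA = 0.0035692 * 6.022e23
SA = molecules * sigma / mass
SA = (80.0 / 22414) * 6.022e23 * 0.162e-18 / 0.96
SA = 362.7 m^2/g

362.7


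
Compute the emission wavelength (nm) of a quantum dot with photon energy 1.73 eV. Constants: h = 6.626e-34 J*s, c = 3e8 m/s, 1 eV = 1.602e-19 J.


Convert energy: E = 1.73 eV = 1.73 * 1.602e-19 = 2.77146e-19 J
lambda = h*c / E = 6.626e-34 * 3e8 / 2.77146e-19
lambda = 7.17239e-07 m = 717.2 nm

717.2


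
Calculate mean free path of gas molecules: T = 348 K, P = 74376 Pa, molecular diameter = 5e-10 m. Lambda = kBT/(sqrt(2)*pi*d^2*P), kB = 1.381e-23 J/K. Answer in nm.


Mean free path: lambda = kB*T / (sqrt(2) * pi * d^2 * P)
lambda = 1.381e-23 * 348 / (sqrt(2) * pi * (5e-10)^2 * 74376)
lambda = 5.81748e-08 m
lambda = 58.17 nm

58.17


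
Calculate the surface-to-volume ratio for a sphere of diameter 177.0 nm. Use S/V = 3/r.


Radius r = 177.0/2 = 88.5 nm
S/V = 3 / r = 3 / 88.5
S/V = 0.0339 nm^-1

0.0339


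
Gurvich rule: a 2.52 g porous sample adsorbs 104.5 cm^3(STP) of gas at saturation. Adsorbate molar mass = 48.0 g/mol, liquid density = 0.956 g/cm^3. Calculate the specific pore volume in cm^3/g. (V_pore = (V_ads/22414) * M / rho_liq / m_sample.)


Moles adsorbed n = V_ads / 22414 = 104.5 / 22414 = 4.662265e-03 mol
Liquid volume V_liq = n * M / rho_liq = 4.662265e-03 * 48.0 / 0.956 = 0.23409 cm^3
Specific pore volume V_pore = V_liq / m_sample = 0.23409 / 2.52
V_pore = 0.0929 cm^3/g

0.0929


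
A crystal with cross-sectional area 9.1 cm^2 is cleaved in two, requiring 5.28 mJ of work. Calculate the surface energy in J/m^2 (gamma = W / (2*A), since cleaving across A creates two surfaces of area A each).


Convert: A = 9.1 cm^2 = 0.00091 m^2, W = 5.28 mJ = 0.00528 J
Cleaving exposes two faces of area A, so total new surface = 2*A and gamma = W / (2*A)
gamma = 0.00528 / (2 * 0.00091)
gamma = 2.901 J/m^2

2.901


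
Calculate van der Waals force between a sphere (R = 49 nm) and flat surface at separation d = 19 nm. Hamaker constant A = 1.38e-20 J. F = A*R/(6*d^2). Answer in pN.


Convert to SI: R = 49 nm = 4.9e-08 m, d = 19 nm = 1.9e-08 m
F = A * R / (6 * d^2)
F = 1.38e-20 * 4.9e-08 / (6 * (1.9e-08)^2)
F = 3.12188e-13 N = 0.312 pN

0.312


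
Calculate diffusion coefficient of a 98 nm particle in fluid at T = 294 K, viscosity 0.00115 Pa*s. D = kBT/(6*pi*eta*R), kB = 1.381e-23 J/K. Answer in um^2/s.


Radius R = 98/2 = 49 nm = 4.9e-08 m
D = kB*T / (6*pi*eta*R)
D = 1.381e-23 * 294 / (6 * pi * 0.00115 * 4.9e-08)
D = 3.82249e-12 m^2/s = 3.822 um^2/s

3.822


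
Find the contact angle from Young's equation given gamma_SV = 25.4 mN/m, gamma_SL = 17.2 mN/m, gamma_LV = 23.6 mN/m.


cos(theta) = (gamma_SV - gamma_SL) / gamma_LV
cos(theta) = (25.4 - 17.2) / 23.6
cos(theta) = 0.347458
theta = arccos(0.347458) = 69.67 degrees

69.67


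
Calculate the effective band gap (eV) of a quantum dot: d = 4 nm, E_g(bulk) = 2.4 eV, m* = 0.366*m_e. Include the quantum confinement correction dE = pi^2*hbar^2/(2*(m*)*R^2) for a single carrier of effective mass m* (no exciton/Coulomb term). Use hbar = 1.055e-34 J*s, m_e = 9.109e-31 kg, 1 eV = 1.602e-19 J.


Radius R = 4/2 nm = 2e-09 m
Confinement energy dE = pi^2 * hbar^2 / (2 * m_eff * m_e * R^2)
dE = pi^2 * (1.055e-34)^2 / (2 * 0.366 * 9.109e-31 * (2e-09)^2) J, divided by 1.602e-19 J/eV
dE = 0.2571 eV
Total band gap = E_g(bulk) + dE = 2.4 + 0.2571 = 2.6571 eV

2.6571


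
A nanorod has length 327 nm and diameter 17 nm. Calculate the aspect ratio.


Aspect ratio AR = length / diameter
AR = 327 / 17
AR = 19.24

19.24


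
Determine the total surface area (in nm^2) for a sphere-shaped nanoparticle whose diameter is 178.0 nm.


Radius r = 178.0/2 = 89 nm
Surface area SA = 4 * pi * r^2
SA = 4 * pi * (89)^2
SA = 99538.22 nm^2

99538.22


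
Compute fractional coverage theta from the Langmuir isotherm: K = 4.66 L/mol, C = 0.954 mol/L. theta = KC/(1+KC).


Langmuir isotherm: theta = K*C / (1 + K*C)
K*C = 4.66 * 0.954 = 4.44564
theta = 4.44564 / (1 + 4.44564) = 4.44564 / 5.44564
theta = 0.8164

0.8164


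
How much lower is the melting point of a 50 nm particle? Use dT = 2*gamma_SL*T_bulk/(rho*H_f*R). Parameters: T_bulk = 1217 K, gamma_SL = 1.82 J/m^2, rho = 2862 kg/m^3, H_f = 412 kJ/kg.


Radius R = 50/2 = 25 nm = 2.5e-08 m
Convert H_f = 412 kJ/kg = 412000 J/kg
dT = 2 * gamma_SL * T_bulk / (rho * H_f * R)
dT = 2 * 1.82 * 1217 / (2862 * 412000 * 2.5e-08)
dT = 150.3 K

150.3


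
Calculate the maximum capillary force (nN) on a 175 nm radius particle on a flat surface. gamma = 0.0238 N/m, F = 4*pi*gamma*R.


Convert radius: R = 175 nm = 1.75e-07 m
F = 4 * pi * gamma * R
F = 4 * pi * 0.0238 * 1.75e-07
F = 5.23389e-08 N = 52.3389 nN

52.3389


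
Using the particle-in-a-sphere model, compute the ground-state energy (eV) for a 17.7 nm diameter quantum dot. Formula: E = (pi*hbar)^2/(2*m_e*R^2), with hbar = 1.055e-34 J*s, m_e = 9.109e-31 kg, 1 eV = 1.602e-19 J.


Radius R = 17.7/2 = 8.85 nm = 8.85e-09 m
E = (pi * 1.055e-34)^2 / (2 * 9.109e-31 * (8.85e-09)^2)
E(J) = 7.6987e-22
E = E(J) / 1.602e-19 = 0.0048 eV

0.0048


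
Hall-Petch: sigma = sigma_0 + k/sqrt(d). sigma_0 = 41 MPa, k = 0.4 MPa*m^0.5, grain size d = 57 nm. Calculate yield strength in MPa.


d = 57 nm = 5.7e-08 m
sqrt(d) = 0.0002387467
Hall-Petch contribution = k / sqrt(d) = 0.4 / 0.0002387467 = 1675.4 MPa
sigma = sigma_0 + k/sqrt(d) = 41 + 1675.4 = 1716.4 MPa

1716.4


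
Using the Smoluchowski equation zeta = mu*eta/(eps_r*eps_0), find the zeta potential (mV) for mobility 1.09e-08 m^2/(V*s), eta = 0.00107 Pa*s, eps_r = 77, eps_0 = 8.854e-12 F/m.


Smoluchowski equation: zeta = mu * eta / (eps_r * eps_0)
zeta = 1.09e-08 * 0.00107 / (77 * 8.854e-12)
zeta = 0.017107 V = 17.11 mV

17.11


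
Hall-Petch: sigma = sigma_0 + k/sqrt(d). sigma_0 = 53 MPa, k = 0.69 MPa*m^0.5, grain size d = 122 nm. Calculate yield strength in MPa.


d = 122 nm = 1.22e-07 m
sqrt(d) = 0.000349285
Hall-Petch contribution = k / sqrt(d) = 0.69 / 0.000349285 = 1975.5 MPa
sigma = sigma_0 + k/sqrt(d) = 53 + 1975.5 = 2028.5 MPa

2028.5


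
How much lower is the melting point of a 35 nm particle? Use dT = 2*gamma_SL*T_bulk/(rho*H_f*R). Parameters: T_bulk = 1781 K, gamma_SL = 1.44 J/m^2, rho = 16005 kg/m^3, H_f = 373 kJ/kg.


Radius R = 35/2 = 17.5 nm = 1.75e-08 m
Convert H_f = 373 kJ/kg = 373000 J/kg
dT = 2 * gamma_SL * T_bulk / (rho * H_f * R)
dT = 2 * 1.44 * 1781 / (16005 * 373000 * 1.75e-08)
dT = 49.1 K

49.1


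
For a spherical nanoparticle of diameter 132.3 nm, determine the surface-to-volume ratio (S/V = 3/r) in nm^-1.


Radius r = 132.3/2 = 66.15 nm
S/V = 3 / r = 3 / 66.15
S/V = 0.0454 nm^-1

0.0454


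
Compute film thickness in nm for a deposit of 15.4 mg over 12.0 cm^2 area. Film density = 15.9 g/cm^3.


Convert: m = 15.4 mg = 1.5400e-05 kg, A = 12.0 cm^2 = 1.2000e-03 m^2, rho = 15.9 g/cm^3 = 15900 kg/m^3
t = m / (A * rho)
t = 1.5400e-05 / (1.2000e-03 * 15900)
t = 8.0713e-07 m = 807.1 nm

807.1


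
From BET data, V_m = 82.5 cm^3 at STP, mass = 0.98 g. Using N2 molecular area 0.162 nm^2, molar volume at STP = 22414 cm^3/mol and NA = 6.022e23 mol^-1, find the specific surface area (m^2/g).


Number of moles in monolayer = V_m / 22414 = 82.5 / 22414 = 0.00368074
Number of molecules = moles * NA = 0.00368074 * 6.022e23
SA = molecules * sigma / mass
SA = (82.5 / 22414) * 6.022e23 * 0.162e-18 / 0.98
SA = 366.4 m^2/g

366.4


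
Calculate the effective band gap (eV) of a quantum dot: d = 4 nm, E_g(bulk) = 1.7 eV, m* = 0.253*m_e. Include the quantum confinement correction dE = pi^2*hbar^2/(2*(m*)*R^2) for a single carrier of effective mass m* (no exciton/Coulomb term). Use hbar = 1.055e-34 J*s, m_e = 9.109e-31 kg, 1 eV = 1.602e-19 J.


Radius R = 4/2 nm = 2e-09 m
Confinement energy dE = pi^2 * hbar^2 / (2 * m_eff * m_e * R^2)
dE = pi^2 * (1.055e-34)^2 / (2 * 0.253 * 9.109e-31 * (2e-09)^2) J, divided by 1.602e-19 J/eV
dE = 0.3719 eV
Total band gap = E_g(bulk) + dE = 1.7 + 0.3719 = 2.0719 eV

2.0719


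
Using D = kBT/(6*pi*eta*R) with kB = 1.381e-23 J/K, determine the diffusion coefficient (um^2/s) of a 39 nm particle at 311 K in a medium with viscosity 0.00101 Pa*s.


Radius R = 39/2 = 19.5 nm = 1.95e-08 m
D = kB*T / (6*pi*eta*R)
D = 1.381e-23 * 311 / (6 * pi * 0.00101 * 1.95e-08)
D = 1.1569e-11 m^2/s = 11.569 um^2/s

11.569


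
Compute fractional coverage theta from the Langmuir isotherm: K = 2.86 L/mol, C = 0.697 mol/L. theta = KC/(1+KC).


Langmuir isotherm: theta = K*C / (1 + K*C)
K*C = 2.86 * 0.697 = 1.99342
theta = 1.99342 / (1 + 1.99342) = 1.99342 / 2.99342
theta = 0.6659

0.6659


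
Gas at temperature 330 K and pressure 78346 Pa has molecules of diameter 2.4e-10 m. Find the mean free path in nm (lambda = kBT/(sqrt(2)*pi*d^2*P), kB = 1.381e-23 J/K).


Mean free path: lambda = kB*T / (sqrt(2) * pi * d^2 * P)
lambda = 1.381e-23 * 330 / (sqrt(2) * pi * (2.4e-10)^2 * 78346)
lambda = 2.27302e-07 m
lambda = 227.3 nm

227.3


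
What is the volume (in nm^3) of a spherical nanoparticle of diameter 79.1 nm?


Radius r = 79.1/2 = 39.55 nm
Volume V = (4/3) * pi * r^3
V = (4/3) * pi * (39.55)^3
V = 259136.19 nm^3

259136.19


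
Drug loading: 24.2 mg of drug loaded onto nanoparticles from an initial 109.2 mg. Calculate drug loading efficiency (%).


Drug loading efficiency = (drug loaded / drug initial) * 100
DLE = 24.2 / 109.2 * 100
DLE = 0.2216 * 100
DLE = 22.16%

22.16


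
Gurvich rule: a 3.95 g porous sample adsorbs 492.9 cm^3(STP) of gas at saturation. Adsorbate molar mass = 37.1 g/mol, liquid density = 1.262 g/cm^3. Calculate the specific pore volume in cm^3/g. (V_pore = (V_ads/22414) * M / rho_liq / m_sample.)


Moles adsorbed n = V_ads / 22414 = 492.9 / 22414 = 2.199072e-02 mol
Liquid volume V_liq = n * M / rho_liq = 2.199072e-02 * 37.1 / 1.262 = 0.64648 cm^3
Specific pore volume V_pore = V_liq / m_sample = 0.64648 / 3.95
V_pore = 0.1637 cm^3/g

0.1637


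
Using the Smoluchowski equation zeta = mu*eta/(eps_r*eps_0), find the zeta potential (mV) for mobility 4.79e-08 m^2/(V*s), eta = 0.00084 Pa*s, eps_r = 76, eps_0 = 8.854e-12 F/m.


Smoluchowski equation: zeta = mu * eta / (eps_r * eps_0)
zeta = 4.79e-08 * 0.00084 / (76 * 8.854e-12)
zeta = 0.059795 V = 59.79 mV

59.79


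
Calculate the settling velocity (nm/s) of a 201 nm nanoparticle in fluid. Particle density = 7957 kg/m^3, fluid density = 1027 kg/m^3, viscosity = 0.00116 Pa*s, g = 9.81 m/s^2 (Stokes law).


Radius R = 201/2 nm = 1.005e-07 m
Density difference = 7957 - 1027 = 6930 kg/m^3
v = 2 * R^2 * (rho_p - rho_f) * g / (9 * eta)
v = 2 * (1.005e-07)^2 * 6930 * 9.81 / (9 * 0.00116)
v = 1.31542e-07 m/s = 131.5418 nm/s

131.5418


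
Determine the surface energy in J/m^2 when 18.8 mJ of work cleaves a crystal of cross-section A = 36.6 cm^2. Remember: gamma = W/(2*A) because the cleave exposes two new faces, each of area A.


Convert: A = 36.6 cm^2 = 0.00366 m^2, W = 18.8 mJ = 0.0188 J
Cleaving exposes two faces of area A, so total new surface = 2*A and gamma = W / (2*A)
gamma = 0.0188 / (2 * 0.00366)
gamma = 2.568 J/m^2

2.568


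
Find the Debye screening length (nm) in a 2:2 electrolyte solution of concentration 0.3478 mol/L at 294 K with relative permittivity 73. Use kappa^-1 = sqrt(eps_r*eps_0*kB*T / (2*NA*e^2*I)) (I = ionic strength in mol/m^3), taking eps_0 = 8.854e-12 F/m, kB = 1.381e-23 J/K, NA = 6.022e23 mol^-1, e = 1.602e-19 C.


Ionic strength I = 0.3478 * 2^2 * 1000 = 1391.2 mol/m^3
kappa^-1 = sqrt(73 * 8.854e-12 * 1.381e-23 * 294 / (2 * 6.022e23 * (1.602e-19)^2 * 1391.2))
kappa^-1 = 0.247 nm

0.247


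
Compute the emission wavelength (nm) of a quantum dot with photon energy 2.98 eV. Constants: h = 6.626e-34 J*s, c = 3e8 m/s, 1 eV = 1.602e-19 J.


Convert energy: E = 2.98 eV = 2.98 * 1.602e-19 = 4.77396e-19 J
lambda = h*c / E = 6.626e-34 * 3e8 / 4.77396e-19
lambda = 4.16384e-07 m = 416.4 nm

416.4


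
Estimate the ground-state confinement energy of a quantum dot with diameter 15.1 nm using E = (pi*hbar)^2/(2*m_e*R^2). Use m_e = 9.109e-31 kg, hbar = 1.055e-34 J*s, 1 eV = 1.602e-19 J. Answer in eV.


Radius R = 15.1/2 = 7.55 nm = 7.55e-09 m
E = (pi * 1.055e-34)^2 / (2 * 9.109e-31 * (7.55e-09)^2)
E(J) = 1.05782e-21
E = E(J) / 1.602e-19 = 0.0066 eV

0.0066


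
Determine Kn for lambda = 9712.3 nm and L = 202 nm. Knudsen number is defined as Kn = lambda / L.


Knudsen number Kn = lambda / L
Kn = 9712.3 / 202
Kn = 48.0807

48.0807


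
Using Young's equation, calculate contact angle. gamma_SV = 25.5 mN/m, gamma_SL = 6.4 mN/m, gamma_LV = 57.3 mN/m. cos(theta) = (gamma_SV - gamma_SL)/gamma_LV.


cos(theta) = (gamma_SV - gamma_SL) / gamma_LV
cos(theta) = (25.5 - 6.4) / 57.3
cos(theta) = 0.333333
theta = arccos(0.333333) = 70.53 degrees

70.53


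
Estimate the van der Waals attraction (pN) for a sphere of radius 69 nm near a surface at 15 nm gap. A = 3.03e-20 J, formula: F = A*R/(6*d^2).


Convert to SI: R = 69 nm = 6.9e-08 m, d = 15 nm = 1.5e-08 m
F = A * R / (6 * d^2)
F = 3.03e-20 * 6.9e-08 / (6 * (1.5e-08)^2)
F = 1.54867e-12 N = 1.549 pN

1.549


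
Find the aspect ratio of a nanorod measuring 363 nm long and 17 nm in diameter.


Aspect ratio AR = length / diameter
AR = 363 / 17
AR = 21.35

21.35


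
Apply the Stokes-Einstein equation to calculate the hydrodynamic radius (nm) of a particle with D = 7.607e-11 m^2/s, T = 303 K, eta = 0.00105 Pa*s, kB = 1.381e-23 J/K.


Stokes-Einstein: R = kB*T / (6*pi*eta*D)
R = 1.381e-23 * 303 / (6 * pi * 0.00105 * 7.607e-11)
R = 2.77928e-09 m = 2.78 nm

2.78


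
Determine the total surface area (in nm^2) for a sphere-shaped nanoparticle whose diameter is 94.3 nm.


Radius r = 94.3/2 = 47.15 nm
Surface area SA = 4 * pi * r^2
SA = 4 * pi * (47.15)^2
SA = 27936.58 nm^2

27936.58


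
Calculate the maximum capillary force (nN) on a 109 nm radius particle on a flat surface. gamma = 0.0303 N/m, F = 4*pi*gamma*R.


Convert radius: R = 109 nm = 1.09e-07 m
F = 4 * pi * gamma * R
F = 4 * pi * 0.0303 * 1.09e-07
F = 4.1503e-08 N = 41.503 nN

41.503


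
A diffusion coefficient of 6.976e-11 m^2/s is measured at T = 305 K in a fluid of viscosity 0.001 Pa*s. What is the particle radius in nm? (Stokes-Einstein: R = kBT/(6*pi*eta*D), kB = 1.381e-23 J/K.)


Stokes-Einstein: R = kB*T / (6*pi*eta*D)
R = 1.381e-23 * 305 / (6 * pi * 0.001 * 6.976e-11)
R = 3.20321e-09 m = 3.2 nm

3.2


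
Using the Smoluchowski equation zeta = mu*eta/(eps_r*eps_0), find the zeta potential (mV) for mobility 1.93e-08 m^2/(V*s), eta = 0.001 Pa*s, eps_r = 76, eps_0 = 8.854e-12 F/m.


Smoluchowski equation: zeta = mu * eta / (eps_r * eps_0)
zeta = 1.93e-08 * 0.001 / (76 * 8.854e-12)
zeta = 0.028682 V = 28.68 mV

28.68


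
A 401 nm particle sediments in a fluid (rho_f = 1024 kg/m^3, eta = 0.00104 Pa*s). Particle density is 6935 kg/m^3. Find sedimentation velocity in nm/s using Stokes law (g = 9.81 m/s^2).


Radius R = 401/2 nm = 2.005e-07 m
Density difference = 6935 - 1024 = 5911 kg/m^3
v = 2 * R^2 * (rho_p - rho_f) * g / (9 * eta)
v = 2 * (2.005e-07)^2 * 5911 * 9.81 / (9 * 0.00104)
v = 4.98096e-07 m/s = 498.0958 nm/s

498.0958


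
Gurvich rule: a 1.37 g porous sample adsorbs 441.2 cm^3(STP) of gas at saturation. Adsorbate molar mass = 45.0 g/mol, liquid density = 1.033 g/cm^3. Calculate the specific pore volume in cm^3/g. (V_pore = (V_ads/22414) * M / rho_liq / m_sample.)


Moles adsorbed n = V_ads / 22414 = 441.2 / 22414 = 1.968413e-02 mol
Liquid volume V_liq = n * M / rho_liq = 1.968413e-02 * 45.0 / 1.033 = 0.85749 cm^3
Specific pore volume V_pore = V_liq / m_sample = 0.85749 / 1.37
V_pore = 0.6259 cm^3/g

0.6259


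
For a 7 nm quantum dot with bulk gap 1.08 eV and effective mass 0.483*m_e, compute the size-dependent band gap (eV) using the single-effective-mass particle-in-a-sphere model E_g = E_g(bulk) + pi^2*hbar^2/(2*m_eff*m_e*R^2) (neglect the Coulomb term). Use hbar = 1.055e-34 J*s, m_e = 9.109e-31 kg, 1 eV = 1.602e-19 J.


Radius R = 7/2 nm = 3.5e-09 m
Confinement energy dE = pi^2 * hbar^2 / (2 * m_eff * m_e * R^2)
dE = pi^2 * (1.055e-34)^2 / (2 * 0.483 * 9.109e-31 * (3.5e-09)^2) J, divided by 1.602e-19 J/eV
dE = 0.0636 eV
Total band gap = E_g(bulk) + dE = 1.08 + 0.0636 = 1.1436 eV

1.1436


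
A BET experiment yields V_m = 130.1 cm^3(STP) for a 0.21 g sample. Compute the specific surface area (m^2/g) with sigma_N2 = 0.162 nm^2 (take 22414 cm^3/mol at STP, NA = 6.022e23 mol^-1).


Number of moles in monolayer = V_m / 22414 = 130.1 / 22414 = 0.00580441
Number of molecules = moles * NA = 0.00580441 * 6.022e23
SA = molecules * sigma / mass
SA = (130.1 / 22414) * 6.022e23 * 0.162e-18 / 0.21
SA = 2696.5 m^2/g

2696.5


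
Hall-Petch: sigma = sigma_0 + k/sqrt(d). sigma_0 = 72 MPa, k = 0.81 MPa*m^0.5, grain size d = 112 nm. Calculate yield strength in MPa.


d = 112 nm = 1.12e-07 m
sqrt(d) = 0.000334664
Hall-Petch contribution = k / sqrt(d) = 0.81 / 0.000334664 = 2420.3 MPa
sigma = sigma_0 + k/sqrt(d) = 72 + 2420.3 = 2492.3 MPa

2492.3


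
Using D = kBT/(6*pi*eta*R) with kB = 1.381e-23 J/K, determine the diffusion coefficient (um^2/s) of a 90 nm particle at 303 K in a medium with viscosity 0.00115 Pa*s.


Radius R = 90/2 = 45 nm = 4.5e-08 m
D = kB*T / (6*pi*eta*R)
D = 1.381e-23 * 303 / (6 * pi * 0.00115 * 4.5e-08)
D = 4.28968e-12 m^2/s = 4.29 um^2/s

4.29


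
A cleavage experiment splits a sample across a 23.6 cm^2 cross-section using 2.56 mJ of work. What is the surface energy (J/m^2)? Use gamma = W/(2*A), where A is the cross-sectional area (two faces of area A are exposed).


Convert: A = 23.6 cm^2 = 0.00236 m^2, W = 2.56 mJ = 0.00256 J
Cleaving exposes two faces of area A, so total new surface = 2*A and gamma = W / (2*A)
gamma = 0.00256 / (2 * 0.00236)
gamma = 0.542 J/m^2

0.542


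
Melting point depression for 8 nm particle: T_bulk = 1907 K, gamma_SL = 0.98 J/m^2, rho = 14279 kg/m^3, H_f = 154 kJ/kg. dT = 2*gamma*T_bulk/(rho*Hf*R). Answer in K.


Radius R = 8/2 = 4 nm = 4e-09 m
Convert H_f = 154 kJ/kg = 154000 J/kg
dT = 2 * gamma_SL * T_bulk / (rho * H_f * R)
dT = 2 * 0.98 * 1907 / (14279 * 154000 * 4e-09)
dT = 424.9 K

424.9


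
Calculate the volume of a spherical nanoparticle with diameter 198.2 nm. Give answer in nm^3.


Radius r = 198.2/2 = 99.1 nm
Volume V = (4/3) * pi * r^3
V = (4/3) * pi * (99.1)^3
V = 4076707.69 nm^3

4076707.69


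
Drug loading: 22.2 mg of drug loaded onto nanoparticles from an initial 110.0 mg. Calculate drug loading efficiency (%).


Drug loading efficiency = (drug loaded / drug initial) * 100
DLE = 22.2 / 110.0 * 100
DLE = 0.2018 * 100
DLE = 20.18%

20.18


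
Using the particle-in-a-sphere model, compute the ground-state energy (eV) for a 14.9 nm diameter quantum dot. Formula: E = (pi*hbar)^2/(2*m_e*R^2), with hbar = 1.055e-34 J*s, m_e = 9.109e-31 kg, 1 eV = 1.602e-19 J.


Radius R = 14.9/2 = 7.45 nm = 7.45e-09 m
E = (pi * 1.055e-34)^2 / (2 * 9.109e-31 * (7.45e-09)^2)
E(J) = 1.0864e-21
E = E(J) / 1.602e-19 = 0.0068 eV

0.0068


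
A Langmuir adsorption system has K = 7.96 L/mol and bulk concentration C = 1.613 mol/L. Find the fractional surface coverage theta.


Langmuir isotherm: theta = K*C / (1 + K*C)
K*C = 7.96 * 1.613 = 12.83948
theta = 12.83948 / (1 + 12.83948) = 12.83948 / 13.83948
theta = 0.9277

0.9277


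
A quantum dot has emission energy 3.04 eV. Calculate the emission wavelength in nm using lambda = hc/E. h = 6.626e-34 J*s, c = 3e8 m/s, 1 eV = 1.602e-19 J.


Convert energy: E = 3.04 eV = 3.04 * 1.602e-19 = 4.87008e-19 J
lambda = h*c / E = 6.626e-34 * 3e8 / 4.87008e-19
lambda = 4.08166e-07 m = 408.2 nm

408.2


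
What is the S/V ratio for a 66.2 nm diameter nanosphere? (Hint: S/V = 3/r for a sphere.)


Radius r = 66.2/2 = 33.1 nm
S/V = 3 / r = 3 / 33.1
S/V = 0.0906 nm^-1

0.0906


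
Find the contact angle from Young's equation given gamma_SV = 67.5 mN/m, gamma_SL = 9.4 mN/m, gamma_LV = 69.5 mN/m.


cos(theta) = (gamma_SV - gamma_SL) / gamma_LV
cos(theta) = (67.5 - 9.4) / 69.5
cos(theta) = 0.835971
theta = arccos(0.835971) = 33.28 degrees

33.28


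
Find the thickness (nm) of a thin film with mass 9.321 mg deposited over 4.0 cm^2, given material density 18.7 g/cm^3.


Convert: m = 9.321 mg = 9.3210e-06 kg, A = 4.0 cm^2 = 4.0000e-04 m^2, rho = 18.7 g/cm^3 = 18700 kg/m^3
t = m / (A * rho)
t = 9.3210e-06 / (4.0000e-04 * 18700)
t = 1.2461e-06 m = 1246.1 nm

1246.1


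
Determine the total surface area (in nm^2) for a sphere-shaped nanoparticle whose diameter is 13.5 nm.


Radius r = 13.5/2 = 6.75 nm
Surface area SA = 4 * pi * r^2
SA = 4 * pi * (6.75)^2
SA = 572.56 nm^2

572.56


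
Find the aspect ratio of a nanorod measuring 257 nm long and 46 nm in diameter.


Aspect ratio AR = length / diameter
AR = 257 / 46
AR = 5.59

5.59


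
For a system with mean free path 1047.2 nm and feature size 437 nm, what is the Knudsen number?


Knudsen number Kn = lambda / L
Kn = 1047.2 / 437
Kn = 2.3963

2.3963


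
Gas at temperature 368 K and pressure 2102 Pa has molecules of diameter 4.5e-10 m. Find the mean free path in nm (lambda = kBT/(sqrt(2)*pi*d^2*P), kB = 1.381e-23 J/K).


Mean free path: lambda = kB*T / (sqrt(2) * pi * d^2 * P)
lambda = 1.381e-23 * 368 / (sqrt(2) * pi * (4.5e-10)^2 * 2102)
lambda = 2.68732e-06 m
lambda = 2687.32 nm

2687.32


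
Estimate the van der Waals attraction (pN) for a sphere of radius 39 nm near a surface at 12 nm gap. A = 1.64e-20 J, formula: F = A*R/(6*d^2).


Convert to SI: R = 39 nm = 3.9e-08 m, d = 12 nm = 1.2e-08 m
F = A * R / (6 * d^2)
F = 1.64e-20 * 3.9e-08 / (6 * (1.2e-08)^2)
F = 7.40278e-13 N = 0.74 pN

0.74


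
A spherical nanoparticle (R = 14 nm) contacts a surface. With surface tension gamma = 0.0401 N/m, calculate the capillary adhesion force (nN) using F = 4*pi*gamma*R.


Convert radius: R = 14 nm = 1.4e-08 m
F = 4 * pi * gamma * R
F = 4 * pi * 0.0401 * 1.4e-08
F = 7.05476e-09 N = 7.0548 nN

7.0548


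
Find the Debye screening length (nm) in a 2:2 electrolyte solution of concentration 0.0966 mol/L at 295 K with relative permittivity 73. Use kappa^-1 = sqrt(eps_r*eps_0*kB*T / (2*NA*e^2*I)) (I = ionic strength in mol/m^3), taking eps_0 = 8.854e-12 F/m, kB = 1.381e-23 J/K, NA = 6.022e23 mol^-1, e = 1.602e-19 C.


Ionic strength I = 0.0966 * 2^2 * 1000 = 386.4 mol/m^3
kappa^-1 = sqrt(73 * 8.854e-12 * 1.381e-23 * 295 / (2 * 6.022e23 * (1.602e-19)^2 * 386.4))
kappa^-1 = 0.47 nm

0.47


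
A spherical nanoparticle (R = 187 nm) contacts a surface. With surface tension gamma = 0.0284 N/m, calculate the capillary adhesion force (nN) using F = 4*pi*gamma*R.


Convert radius: R = 187 nm = 1.87e-07 m
F = 4 * pi * gamma * R
F = 4 * pi * 0.0284 * 1.87e-07
F = 6.67375e-08 N = 66.7375 nN

66.7375


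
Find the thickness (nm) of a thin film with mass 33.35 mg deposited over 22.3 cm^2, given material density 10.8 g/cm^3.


Convert: m = 33.35 mg = 3.3350e-05 kg, A = 22.3 cm^2 = 2.2300e-03 m^2, rho = 10.8 g/cm^3 = 10800 kg/m^3
t = m / (A * rho)
t = 3.3350e-05 / (2.2300e-03 * 10800)
t = 1.3847e-06 m = 1384.7 nm

1384.7


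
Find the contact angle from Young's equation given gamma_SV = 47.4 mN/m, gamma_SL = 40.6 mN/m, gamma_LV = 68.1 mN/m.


cos(theta) = (gamma_SV - gamma_SL) / gamma_LV
cos(theta) = (47.4 - 40.6) / 68.1
cos(theta) = 0.099853
theta = arccos(0.099853) = 84.27 degrees

84.27


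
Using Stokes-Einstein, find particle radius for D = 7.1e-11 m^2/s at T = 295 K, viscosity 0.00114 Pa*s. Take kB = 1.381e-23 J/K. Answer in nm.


Stokes-Einstein: R = kB*T / (6*pi*eta*D)
R = 1.381e-23 * 295 / (6 * pi * 0.00114 * 7.1e-11)
R = 2.67025e-09 m = 2.67 nm

2.67


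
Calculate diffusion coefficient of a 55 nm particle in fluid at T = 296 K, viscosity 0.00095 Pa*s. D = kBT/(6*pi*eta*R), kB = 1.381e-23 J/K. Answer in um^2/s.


Radius R = 55/2 = 27.5 nm = 2.75e-08 m
D = kB*T / (6*pi*eta*R)
D = 1.381e-23 * 296 / (6 * pi * 0.00095 * 2.75e-08)
D = 8.30095e-12 m^2/s = 8.301 um^2/s

8.301


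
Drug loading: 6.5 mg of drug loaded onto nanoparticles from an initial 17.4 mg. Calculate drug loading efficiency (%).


Drug loading efficiency = (drug loaded / drug initial) * 100
DLE = 6.5 / 17.4 * 100
DLE = 0.3736 * 100
DLE = 37.36%

37.36


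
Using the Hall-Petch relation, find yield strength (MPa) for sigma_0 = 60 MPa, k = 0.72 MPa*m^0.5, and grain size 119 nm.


d = 119 nm = 1.19e-07 m
sqrt(d) = 0.0003449638
Hall-Petch contribution = k / sqrt(d) = 0.72 / 0.0003449638 = 2087.2 MPa
sigma = sigma_0 + k/sqrt(d) = 60 + 2087.2 = 2147.2 MPa

2147.2


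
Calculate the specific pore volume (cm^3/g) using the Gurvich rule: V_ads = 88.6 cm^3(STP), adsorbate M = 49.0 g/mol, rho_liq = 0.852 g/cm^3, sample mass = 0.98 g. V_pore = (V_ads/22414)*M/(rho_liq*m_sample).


Moles adsorbed n = V_ads / 22414 = 88.6 / 22414 = 3.952887e-03 mol
Liquid volume V_liq = n * M / rho_liq = 3.952887e-03 * 49.0 / 0.852 = 0.22734 cm^3
Specific pore volume V_pore = V_liq / m_sample = 0.22734 / 0.98
V_pore = 0.232 cm^3/g

0.232


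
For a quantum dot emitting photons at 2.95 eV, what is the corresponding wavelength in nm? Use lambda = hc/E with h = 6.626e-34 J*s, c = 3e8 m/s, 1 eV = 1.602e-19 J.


Convert energy: E = 2.95 eV = 2.95 * 1.602e-19 = 4.7259e-19 J
lambda = h*c / E = 6.626e-34 * 3e8 / 4.7259e-19
lambda = 4.20618e-07 m = 420.6 nm

420.6


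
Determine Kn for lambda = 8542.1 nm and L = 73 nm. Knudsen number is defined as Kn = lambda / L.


Knudsen number Kn = lambda / L
Kn = 8542.1 / 73
Kn = 117.0151

117.0151


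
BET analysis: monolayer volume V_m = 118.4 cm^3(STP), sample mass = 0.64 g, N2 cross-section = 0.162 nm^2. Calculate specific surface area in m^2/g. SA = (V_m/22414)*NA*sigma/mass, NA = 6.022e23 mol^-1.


Number of moles in monolayer = V_m / 22414 = 118.4 / 22414 = 0.00528241
Number of molecules = moles * NA = 0.00528241 * 6.022e23
SA = molecules * sigma / mass
SA = (118.4 / 22414) * 6.022e23 * 0.162e-18 / 0.64
SA = 805.2 m^2/g

805.2


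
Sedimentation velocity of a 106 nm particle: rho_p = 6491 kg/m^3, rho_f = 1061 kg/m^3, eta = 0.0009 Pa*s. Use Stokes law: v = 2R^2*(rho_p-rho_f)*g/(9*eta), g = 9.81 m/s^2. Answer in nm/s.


Radius R = 106/2 nm = 5.3e-08 m
Density difference = 6491 - 1061 = 5430 kg/m^3
v = 2 * R^2 * (rho_p - rho_f) * g / (9 * eta)
v = 2 * (5.3e-08)^2 * 5430 * 9.81 / (9 * 0.0009)
v = 3.69458e-08 m/s = 36.9458 nm/s

36.9458


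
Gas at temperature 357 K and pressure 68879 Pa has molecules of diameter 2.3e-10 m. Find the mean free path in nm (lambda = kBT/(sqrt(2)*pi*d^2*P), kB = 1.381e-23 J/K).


Mean free path: lambda = kB*T / (sqrt(2) * pi * d^2 * P)
lambda = 1.381e-23 * 357 / (sqrt(2) * pi * (2.3e-10)^2 * 68879)
lambda = 3.04547e-07 m
lambda = 304.55 nm

304.55


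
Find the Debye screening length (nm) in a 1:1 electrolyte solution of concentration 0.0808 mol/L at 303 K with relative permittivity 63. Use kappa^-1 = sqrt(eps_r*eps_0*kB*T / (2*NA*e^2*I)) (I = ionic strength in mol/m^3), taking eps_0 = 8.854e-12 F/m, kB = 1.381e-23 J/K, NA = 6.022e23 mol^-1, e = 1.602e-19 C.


Ionic strength I = 0.0808 * 1^2 * 1000 = 80.8 mol/m^3
kappa^-1 = sqrt(63 * 8.854e-12 * 1.381e-23 * 303 / (2 * 6.022e23 * (1.602e-19)^2 * 80.8))
kappa^-1 = 0.967 nm

0.967


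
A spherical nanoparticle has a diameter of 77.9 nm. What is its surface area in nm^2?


Radius r = 77.9/2 = 38.95 nm
Surface area SA = 4 * pi * r^2
SA = 4 * pi * (38.95)^2
SA = 19064.47 nm^2

19064.47


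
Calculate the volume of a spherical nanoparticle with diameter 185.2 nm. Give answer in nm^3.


Radius r = 185.2/2 = 92.6 nm
Volume V = (4/3) * pi * r^3
V = (4/3) * pi * (92.6)^3
V = 3325994.83 nm^3

3325994.83


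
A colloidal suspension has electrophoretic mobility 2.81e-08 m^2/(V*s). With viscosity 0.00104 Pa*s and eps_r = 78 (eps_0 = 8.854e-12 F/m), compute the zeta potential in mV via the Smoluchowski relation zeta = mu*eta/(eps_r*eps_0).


Smoluchowski equation: zeta = mu * eta / (eps_r * eps_0)
zeta = 2.81e-08 * 0.00104 / (78 * 8.854e-12)
zeta = 0.042316 V = 42.32 mV

42.32


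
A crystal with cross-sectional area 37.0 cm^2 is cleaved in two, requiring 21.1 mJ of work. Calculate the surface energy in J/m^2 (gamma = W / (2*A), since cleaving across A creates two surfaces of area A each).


Convert: A = 37.0 cm^2 = 0.0037 m^2, W = 21.1 mJ = 0.0211 J
Cleaving exposes two faces of area A, so total new surface = 2*A and gamma = W / (2*A)
gamma = 0.0211 / (2 * 0.0037)
gamma = 2.851 J/m^2

2.851


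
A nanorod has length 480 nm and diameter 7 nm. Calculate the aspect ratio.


Aspect ratio AR = length / diameter
AR = 480 / 7
AR = 68.57

68.57


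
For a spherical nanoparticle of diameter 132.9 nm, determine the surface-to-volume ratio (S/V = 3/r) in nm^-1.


Radius r = 132.9/2 = 66.45 nm
S/V = 3 / r = 3 / 66.45
S/V = 0.0451 nm^-1

0.0451


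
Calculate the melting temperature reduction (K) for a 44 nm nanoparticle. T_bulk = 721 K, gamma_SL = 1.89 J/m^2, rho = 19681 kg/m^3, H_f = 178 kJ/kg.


Radius R = 44/2 = 22 nm = 2.2e-08 m
Convert H_f = 178 kJ/kg = 178000 J/kg
dT = 2 * gamma_SL * T_bulk / (rho * H_f * R)
dT = 2 * 1.89 * 721 / (19681 * 178000 * 2.2e-08)
dT = 35.4 K

35.4


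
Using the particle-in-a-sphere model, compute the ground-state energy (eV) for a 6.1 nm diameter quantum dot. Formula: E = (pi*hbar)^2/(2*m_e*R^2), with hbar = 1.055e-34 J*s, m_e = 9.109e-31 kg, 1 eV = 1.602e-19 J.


Radius R = 6.1/2 = 3.05 nm = 3.05e-09 m
E = (pi * 1.055e-34)^2 / (2 * 9.109e-31 * (3.05e-09)^2)
E(J) = 6.48193e-21
E = E(J) / 1.602e-19 = 0.0405 eV

0.0405


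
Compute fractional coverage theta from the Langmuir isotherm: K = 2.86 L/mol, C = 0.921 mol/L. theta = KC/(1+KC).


Langmuir isotherm: theta = K*C / (1 + K*C)
K*C = 2.86 * 0.921 = 2.63406
theta = 2.63406 / (1 + 2.63406) = 2.63406 / 3.63406
theta = 0.7248

0.7248


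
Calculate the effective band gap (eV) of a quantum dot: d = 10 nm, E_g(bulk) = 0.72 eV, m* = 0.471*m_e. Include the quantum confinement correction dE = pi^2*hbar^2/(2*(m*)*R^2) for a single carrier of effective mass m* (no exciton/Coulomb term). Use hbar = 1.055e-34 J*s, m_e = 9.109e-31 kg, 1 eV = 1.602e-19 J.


Radius R = 10/2 nm = 5e-09 m
Confinement energy dE = pi^2 * hbar^2 / (2 * m_eff * m_e * R^2)
dE = pi^2 * (1.055e-34)^2 / (2 * 0.471 * 9.109e-31 * (5e-09)^2) J, divided by 1.602e-19 J/eV
dE = 0.032 eV
Total band gap = E_g(bulk) + dE = 0.72 + 0.032 = 0.752 eV

0.752


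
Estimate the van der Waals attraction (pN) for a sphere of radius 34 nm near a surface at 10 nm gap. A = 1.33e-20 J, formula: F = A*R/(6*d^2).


Convert to SI: R = 34 nm = 3.4e-08 m, d = 10 nm = 1e-08 m
F = A * R / (6 * d^2)
F = 1.33e-20 * 3.4e-08 / (6 * (1e-08)^2)
F = 7.53667e-13 N = 0.754 pN

0.754


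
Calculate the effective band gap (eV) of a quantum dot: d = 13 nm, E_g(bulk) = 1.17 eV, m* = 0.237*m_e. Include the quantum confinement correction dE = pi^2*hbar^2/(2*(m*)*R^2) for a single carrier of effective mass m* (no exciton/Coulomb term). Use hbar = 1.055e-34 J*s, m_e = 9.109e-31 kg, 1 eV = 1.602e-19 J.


Radius R = 13/2 nm = 6.5e-09 m
Confinement energy dE = pi^2 * hbar^2 / (2 * m_eff * m_e * R^2)
dE = pi^2 * (1.055e-34)^2 / (2 * 0.237 * 9.109e-31 * (6.5e-09)^2) J, divided by 1.602e-19 J/eV
dE = 0.0376 eV
Total band gap = E_g(bulk) + dE = 1.17 + 0.0376 = 1.2076 eV

1.2076


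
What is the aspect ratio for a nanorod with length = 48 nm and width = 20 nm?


Aspect ratio AR = length / diameter
AR = 48 / 20
AR = 2.4

2.4


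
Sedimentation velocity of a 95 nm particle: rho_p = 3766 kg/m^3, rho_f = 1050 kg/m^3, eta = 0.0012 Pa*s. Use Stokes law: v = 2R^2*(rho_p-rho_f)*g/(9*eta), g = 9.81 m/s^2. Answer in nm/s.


Radius R = 95/2 nm = 4.75e-08 m
Density difference = 3766 - 1050 = 2716 kg/m^3
v = 2 * R^2 * (rho_p - rho_f) * g / (9 * eta)
v = 2 * (4.75e-08)^2 * 2716 * 9.81 / (9 * 0.0012)
v = 1.11325e-08 m/s = 11.1325 nm/s

11.1325


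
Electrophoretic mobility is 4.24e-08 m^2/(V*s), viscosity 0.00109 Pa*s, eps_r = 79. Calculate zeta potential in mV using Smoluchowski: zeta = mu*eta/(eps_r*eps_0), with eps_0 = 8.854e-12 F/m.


Smoluchowski equation: zeta = mu * eta / (eps_r * eps_0)
zeta = 4.24e-08 * 0.00109 / (79 * 8.854e-12)
zeta = 0.066073 V = 66.07 mV

66.07


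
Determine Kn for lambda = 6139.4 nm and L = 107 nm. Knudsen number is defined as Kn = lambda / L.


Knudsen number Kn = lambda / L
Kn = 6139.4 / 107
Kn = 57.3776

57.3776


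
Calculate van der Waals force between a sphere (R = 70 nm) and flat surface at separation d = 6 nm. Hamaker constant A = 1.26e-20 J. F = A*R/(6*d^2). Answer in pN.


Convert to SI: R = 70 nm = 7e-08 m, d = 6 nm = 6e-09 m
F = A * R / (6 * d^2)
F = 1.26e-20 * 7e-08 / (6 * (6e-09)^2)
F = 4.08333e-12 N = 4.083 pN

4.083


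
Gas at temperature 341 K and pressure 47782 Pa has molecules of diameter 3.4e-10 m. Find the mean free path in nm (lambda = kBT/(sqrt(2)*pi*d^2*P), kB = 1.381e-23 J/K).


Mean free path: lambda = kB*T / (sqrt(2) * pi * d^2 * P)
lambda = 1.381e-23 * 341 / (sqrt(2) * pi * (3.4e-10)^2 * 47782)
lambda = 1.91894e-07 m
lambda = 191.89 nm

191.89


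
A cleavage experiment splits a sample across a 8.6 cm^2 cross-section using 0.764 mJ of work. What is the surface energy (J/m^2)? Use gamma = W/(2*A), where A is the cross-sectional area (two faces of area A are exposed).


Convert: A = 8.6 cm^2 = 0.00086 m^2, W = 0.764 mJ = 0.000764 J
Cleaving exposes two faces of area A, so total new surface = 2*A and gamma = W / (2*A)
gamma = 0.000764 / (2 * 0.00086)
gamma = 0.444 J/m^2

0.444


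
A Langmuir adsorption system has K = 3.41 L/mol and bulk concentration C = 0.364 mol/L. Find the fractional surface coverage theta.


Langmuir isotherm: theta = K*C / (1 + K*C)
K*C = 3.41 * 0.364 = 1.24124
theta = 1.24124 / (1 + 1.24124) = 1.24124 / 2.24124
theta = 0.5538

0.5538


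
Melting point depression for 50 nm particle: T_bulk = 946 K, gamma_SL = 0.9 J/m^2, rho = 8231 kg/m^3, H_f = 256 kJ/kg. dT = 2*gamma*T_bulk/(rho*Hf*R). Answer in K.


Radius R = 50/2 = 25 nm = 2.5e-08 m
Convert H_f = 256 kJ/kg = 256000 J/kg
dT = 2 * gamma_SL * T_bulk / (rho * H_f * R)
dT = 2 * 0.9 * 946 / (8231 * 256000 * 2.5e-08)
dT = 32.3 K

32.3


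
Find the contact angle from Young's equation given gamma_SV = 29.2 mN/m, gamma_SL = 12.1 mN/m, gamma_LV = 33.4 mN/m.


cos(theta) = (gamma_SV - gamma_SL) / gamma_LV
cos(theta) = (29.2 - 12.1) / 33.4
cos(theta) = 0.511976
theta = arccos(0.511976) = 59.2 degrees

59.2


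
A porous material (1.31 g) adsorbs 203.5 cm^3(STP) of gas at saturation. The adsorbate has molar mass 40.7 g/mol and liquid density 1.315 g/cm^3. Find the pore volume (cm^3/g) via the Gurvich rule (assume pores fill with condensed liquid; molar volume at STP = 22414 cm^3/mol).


Moles adsorbed n = V_ads / 22414 = 203.5 / 22414 = 9.079147e-03 mol
Liquid volume V_liq = n * M / rho_liq = 9.079147e-03 * 40.7 / 1.315 = 0.28100 cm^3
Specific pore volume V_pore = V_liq / m_sample = 0.28100 / 1.31
V_pore = 0.2145 cm^3/g

0.2145


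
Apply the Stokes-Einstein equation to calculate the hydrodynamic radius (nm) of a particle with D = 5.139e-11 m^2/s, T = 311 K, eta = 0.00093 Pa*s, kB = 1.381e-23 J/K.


Stokes-Einstein: R = kB*T / (6*pi*eta*D)
R = 1.381e-23 * 311 / (6 * pi * 0.00093 * 5.139e-11)
R = 4.76751e-09 m = 4.77 nm

4.77


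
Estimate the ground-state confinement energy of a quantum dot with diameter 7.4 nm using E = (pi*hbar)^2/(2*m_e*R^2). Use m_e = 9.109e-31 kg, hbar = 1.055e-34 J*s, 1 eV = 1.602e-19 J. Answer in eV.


Radius R = 7.4/2 = 3.7 nm = 3.7e-09 m
E = (pi * 1.055e-34)^2 / (2 * 9.109e-31 * (3.7e-09)^2)
E(J) = 4.40454e-21
E = E(J) / 1.602e-19 = 0.0275 eV

0.0275
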